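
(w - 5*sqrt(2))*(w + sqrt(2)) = w^2 - 4*sqrt(2)*w - 10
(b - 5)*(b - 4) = b^2 - 9*b + 20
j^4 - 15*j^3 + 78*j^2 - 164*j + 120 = (j - 6)*(j - 5)*(j - 2)^2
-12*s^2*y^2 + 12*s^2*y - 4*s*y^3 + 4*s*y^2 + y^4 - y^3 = y*(-6*s + y)*(2*s + y)*(y - 1)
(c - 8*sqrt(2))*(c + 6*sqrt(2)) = c^2 - 2*sqrt(2)*c - 96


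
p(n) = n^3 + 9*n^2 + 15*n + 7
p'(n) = 3*n^2 + 18*n + 15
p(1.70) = 63.42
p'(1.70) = 54.27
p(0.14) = 9.28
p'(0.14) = 17.58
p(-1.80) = 3.33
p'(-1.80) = -7.68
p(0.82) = 25.90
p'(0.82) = 31.78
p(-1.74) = 2.88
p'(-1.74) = -7.24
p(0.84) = 26.54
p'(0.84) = 32.24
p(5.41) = 509.90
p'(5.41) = 200.18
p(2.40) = 108.66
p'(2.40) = 75.48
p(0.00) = 7.00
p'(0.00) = 15.00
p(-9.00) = -128.00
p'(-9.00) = 96.00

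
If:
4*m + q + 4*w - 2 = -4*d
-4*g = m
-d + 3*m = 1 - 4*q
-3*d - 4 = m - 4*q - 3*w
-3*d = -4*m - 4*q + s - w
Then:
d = 67/42 - 103*w/42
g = 65/168 - 83*w/168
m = 83*w/42 - 65/42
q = 38/21 - 44*w/21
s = 331*w/42 - 157/42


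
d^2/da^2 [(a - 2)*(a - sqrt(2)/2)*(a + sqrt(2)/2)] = 6*a - 4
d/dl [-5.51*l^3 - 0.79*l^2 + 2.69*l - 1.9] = -16.53*l^2 - 1.58*l + 2.69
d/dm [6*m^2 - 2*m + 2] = 12*m - 2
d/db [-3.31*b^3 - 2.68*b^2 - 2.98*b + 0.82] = -9.93*b^2 - 5.36*b - 2.98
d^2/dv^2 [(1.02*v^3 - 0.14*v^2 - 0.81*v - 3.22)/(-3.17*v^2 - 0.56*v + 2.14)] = (-1.4210854715202e-14*v^5 + 3.5527136788005e-15*v^4 + 1.303466*v^3 + 207.177348*v^2 + 39.23898*v + 48.930952)/(31.855013*v^6 + 16.882152*v^5 - 61.531602*v^4 - 22.617952*v^3 + 41.538684*v^2 + 7.693728*v - 9.800344)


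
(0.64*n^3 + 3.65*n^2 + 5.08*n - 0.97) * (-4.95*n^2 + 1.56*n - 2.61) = -3.168*n^5 - 17.0691*n^4 - 21.1224*n^3 + 3.1998*n^2 - 14.772*n + 2.5317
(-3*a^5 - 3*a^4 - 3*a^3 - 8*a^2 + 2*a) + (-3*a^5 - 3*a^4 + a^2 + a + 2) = -6*a^5 - 6*a^4 - 3*a^3 - 7*a^2 + 3*a + 2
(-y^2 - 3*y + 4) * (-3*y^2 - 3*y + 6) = 3*y^4 + 12*y^3 - 9*y^2 - 30*y + 24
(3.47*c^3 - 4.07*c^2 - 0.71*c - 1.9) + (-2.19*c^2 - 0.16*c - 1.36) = 3.47*c^3 - 6.26*c^2 - 0.87*c - 3.26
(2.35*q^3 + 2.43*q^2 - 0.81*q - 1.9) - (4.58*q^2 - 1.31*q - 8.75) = 2.35*q^3 - 2.15*q^2 + 0.5*q + 6.85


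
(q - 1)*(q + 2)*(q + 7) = q^3 + 8*q^2 + 5*q - 14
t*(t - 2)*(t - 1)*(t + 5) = t^4 + 2*t^3 - 13*t^2 + 10*t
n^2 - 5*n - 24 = (n - 8)*(n + 3)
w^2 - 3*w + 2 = (w - 2)*(w - 1)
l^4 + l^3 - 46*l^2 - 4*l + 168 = (l - 6)*(l - 2)*(l + 2)*(l + 7)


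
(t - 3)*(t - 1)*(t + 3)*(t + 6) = t^4 + 5*t^3 - 15*t^2 - 45*t + 54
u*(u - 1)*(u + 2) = u^3 + u^2 - 2*u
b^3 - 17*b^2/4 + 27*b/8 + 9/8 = (b - 3)*(b - 3/2)*(b + 1/4)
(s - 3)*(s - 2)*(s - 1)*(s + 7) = s^4 + s^3 - 31*s^2 + 71*s - 42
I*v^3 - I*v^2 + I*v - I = (v - I)*(v + I)*(I*v - I)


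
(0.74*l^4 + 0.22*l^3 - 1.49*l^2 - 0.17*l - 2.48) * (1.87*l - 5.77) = 1.3838*l^5 - 3.8584*l^4 - 4.0557*l^3 + 8.2794*l^2 - 3.6567*l + 14.3096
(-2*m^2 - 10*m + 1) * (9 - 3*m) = 6*m^3 + 12*m^2 - 93*m + 9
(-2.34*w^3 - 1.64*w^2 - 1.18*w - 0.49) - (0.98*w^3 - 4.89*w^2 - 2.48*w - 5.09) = -3.32*w^3 + 3.25*w^2 + 1.3*w + 4.6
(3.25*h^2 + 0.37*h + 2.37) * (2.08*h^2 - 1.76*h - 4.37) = 6.76*h^4 - 4.9504*h^3 - 9.9241*h^2 - 5.7881*h - 10.3569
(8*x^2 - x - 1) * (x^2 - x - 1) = 8*x^4 - 9*x^3 - 8*x^2 + 2*x + 1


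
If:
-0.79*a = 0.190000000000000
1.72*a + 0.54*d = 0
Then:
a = -0.24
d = 0.77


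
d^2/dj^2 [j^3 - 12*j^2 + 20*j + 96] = 6*j - 24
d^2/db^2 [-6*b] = 0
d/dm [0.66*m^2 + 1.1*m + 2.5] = 1.32*m + 1.1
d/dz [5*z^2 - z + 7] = 10*z - 1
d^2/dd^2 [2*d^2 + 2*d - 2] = 4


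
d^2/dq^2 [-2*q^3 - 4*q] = -12*q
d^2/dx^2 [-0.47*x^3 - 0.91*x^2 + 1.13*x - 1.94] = -2.82*x - 1.82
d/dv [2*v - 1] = 2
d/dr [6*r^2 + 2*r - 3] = 12*r + 2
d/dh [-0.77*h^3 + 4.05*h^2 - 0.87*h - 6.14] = -2.31*h^2 + 8.1*h - 0.87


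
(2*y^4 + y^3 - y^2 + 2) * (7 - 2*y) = -4*y^5 + 12*y^4 + 9*y^3 - 7*y^2 - 4*y + 14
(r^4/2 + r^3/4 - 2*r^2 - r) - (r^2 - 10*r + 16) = r^4/2 + r^3/4 - 3*r^2 + 9*r - 16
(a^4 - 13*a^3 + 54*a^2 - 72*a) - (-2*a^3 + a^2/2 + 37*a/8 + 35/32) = a^4 - 11*a^3 + 107*a^2/2 - 613*a/8 - 35/32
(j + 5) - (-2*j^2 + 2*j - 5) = 2*j^2 - j + 10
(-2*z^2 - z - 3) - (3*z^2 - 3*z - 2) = -5*z^2 + 2*z - 1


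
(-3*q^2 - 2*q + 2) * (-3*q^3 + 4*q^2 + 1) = 9*q^5 - 6*q^4 - 14*q^3 + 5*q^2 - 2*q + 2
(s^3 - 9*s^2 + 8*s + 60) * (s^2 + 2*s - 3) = s^5 - 7*s^4 - 13*s^3 + 103*s^2 + 96*s - 180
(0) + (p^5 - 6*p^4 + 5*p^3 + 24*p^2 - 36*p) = p^5 - 6*p^4 + 5*p^3 + 24*p^2 - 36*p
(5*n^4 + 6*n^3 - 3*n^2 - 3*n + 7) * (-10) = -50*n^4 - 60*n^3 + 30*n^2 + 30*n - 70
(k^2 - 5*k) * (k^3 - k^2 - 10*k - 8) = k^5 - 6*k^4 - 5*k^3 + 42*k^2 + 40*k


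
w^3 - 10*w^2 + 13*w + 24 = (w - 8)*(w - 3)*(w + 1)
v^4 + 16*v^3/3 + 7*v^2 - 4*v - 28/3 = (v - 1)*(v + 2)^2*(v + 7/3)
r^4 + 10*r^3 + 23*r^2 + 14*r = r*(r + 1)*(r + 2)*(r + 7)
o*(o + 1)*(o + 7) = o^3 + 8*o^2 + 7*o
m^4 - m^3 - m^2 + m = m*(m - 1)^2*(m + 1)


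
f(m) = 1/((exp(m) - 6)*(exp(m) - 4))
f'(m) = -exp(m)/((exp(m) - 6)*(exp(m) - 4)^2) - exp(m)/((exp(m) - 6)^2*(exp(m) - 4))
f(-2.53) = 0.04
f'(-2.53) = 0.00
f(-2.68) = 0.04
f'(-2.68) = 0.00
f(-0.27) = 0.06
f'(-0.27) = 0.02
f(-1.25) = 0.05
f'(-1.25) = 0.01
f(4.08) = 0.00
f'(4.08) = -0.00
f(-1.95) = 0.04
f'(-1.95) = 0.00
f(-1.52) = 0.05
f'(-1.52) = 0.00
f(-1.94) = 0.04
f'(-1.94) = 0.00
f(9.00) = 0.00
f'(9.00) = 0.00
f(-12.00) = 0.04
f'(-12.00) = 0.00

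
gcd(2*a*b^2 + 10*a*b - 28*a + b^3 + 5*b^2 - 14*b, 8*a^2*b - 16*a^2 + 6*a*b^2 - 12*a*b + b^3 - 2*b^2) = 2*a*b - 4*a + b^2 - 2*b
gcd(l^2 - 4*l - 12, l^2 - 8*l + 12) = l - 6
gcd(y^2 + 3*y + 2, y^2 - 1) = y + 1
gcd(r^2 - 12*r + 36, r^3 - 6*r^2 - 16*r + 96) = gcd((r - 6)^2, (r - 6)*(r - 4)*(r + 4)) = r - 6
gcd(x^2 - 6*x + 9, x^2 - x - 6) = x - 3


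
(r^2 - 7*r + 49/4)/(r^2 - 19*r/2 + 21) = (r - 7/2)/(r - 6)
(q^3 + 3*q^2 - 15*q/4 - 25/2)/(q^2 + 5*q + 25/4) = q - 2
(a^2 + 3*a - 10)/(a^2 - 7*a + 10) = (a + 5)/(a - 5)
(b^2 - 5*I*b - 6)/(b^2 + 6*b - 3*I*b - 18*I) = (b - 2*I)/(b + 6)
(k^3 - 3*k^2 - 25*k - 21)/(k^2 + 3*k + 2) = (k^2 - 4*k - 21)/(k + 2)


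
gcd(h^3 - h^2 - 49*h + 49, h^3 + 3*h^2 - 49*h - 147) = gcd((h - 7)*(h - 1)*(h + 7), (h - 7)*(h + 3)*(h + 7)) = h^2 - 49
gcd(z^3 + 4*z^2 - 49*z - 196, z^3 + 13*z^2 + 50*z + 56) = z^2 + 11*z + 28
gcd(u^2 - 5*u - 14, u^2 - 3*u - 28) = u - 7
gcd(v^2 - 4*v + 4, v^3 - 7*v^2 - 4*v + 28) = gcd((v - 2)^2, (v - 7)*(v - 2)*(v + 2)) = v - 2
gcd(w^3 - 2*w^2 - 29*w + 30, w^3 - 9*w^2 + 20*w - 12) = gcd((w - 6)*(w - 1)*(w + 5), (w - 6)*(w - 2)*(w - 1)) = w^2 - 7*w + 6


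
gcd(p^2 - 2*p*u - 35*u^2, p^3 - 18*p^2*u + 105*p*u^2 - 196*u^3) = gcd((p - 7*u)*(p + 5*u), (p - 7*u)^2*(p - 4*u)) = p - 7*u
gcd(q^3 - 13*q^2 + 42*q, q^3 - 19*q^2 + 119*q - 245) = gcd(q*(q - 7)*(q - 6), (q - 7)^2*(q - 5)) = q - 7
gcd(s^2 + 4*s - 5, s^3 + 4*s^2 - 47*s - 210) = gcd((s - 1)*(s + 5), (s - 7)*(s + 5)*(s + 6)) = s + 5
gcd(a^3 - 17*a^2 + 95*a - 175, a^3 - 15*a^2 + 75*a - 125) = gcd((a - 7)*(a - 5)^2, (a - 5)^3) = a^2 - 10*a + 25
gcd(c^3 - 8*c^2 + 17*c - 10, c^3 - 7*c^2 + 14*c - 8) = c^2 - 3*c + 2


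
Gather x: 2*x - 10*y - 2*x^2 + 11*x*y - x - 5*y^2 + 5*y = -2*x^2 + x*(11*y + 1) - 5*y^2 - 5*y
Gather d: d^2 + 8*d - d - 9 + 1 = d^2 + 7*d - 8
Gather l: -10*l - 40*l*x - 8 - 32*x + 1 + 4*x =l*(-40*x - 10) - 28*x - 7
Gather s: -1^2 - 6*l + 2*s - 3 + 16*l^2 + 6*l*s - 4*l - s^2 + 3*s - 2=16*l^2 - 10*l - s^2 + s*(6*l + 5) - 6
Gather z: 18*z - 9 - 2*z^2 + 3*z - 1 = -2*z^2 + 21*z - 10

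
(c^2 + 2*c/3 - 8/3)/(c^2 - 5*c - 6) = (-3*c^2 - 2*c + 8)/(3*(-c^2 + 5*c + 6))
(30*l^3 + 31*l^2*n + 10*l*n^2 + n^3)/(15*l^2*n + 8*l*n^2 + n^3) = (2*l + n)/n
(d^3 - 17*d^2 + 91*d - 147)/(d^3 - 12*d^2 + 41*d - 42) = (d - 7)/(d - 2)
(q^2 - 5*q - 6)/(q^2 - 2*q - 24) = (q + 1)/(q + 4)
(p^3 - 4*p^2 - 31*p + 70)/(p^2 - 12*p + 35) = (p^2 + 3*p - 10)/(p - 5)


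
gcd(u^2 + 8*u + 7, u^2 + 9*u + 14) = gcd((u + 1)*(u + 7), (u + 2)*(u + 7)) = u + 7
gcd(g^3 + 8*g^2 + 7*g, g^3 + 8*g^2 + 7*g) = g^3 + 8*g^2 + 7*g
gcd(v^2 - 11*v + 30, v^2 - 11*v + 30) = v^2 - 11*v + 30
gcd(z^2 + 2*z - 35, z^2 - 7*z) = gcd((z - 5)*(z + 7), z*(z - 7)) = 1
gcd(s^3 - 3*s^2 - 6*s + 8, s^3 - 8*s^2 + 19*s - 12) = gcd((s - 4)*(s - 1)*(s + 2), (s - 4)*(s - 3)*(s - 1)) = s^2 - 5*s + 4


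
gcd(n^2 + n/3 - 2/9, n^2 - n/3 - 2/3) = n + 2/3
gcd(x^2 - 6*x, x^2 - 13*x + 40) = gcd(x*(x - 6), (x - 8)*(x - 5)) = 1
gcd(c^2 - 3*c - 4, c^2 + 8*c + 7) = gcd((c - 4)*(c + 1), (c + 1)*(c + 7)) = c + 1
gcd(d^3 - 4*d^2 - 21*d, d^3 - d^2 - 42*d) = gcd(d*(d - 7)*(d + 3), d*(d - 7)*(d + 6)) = d^2 - 7*d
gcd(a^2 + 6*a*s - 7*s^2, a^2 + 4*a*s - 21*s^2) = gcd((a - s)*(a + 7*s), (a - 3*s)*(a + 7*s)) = a + 7*s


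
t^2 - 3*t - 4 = (t - 4)*(t + 1)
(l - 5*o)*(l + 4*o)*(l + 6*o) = l^3 + 5*l^2*o - 26*l*o^2 - 120*o^3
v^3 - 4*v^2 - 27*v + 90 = (v - 6)*(v - 3)*(v + 5)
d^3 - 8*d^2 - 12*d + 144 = (d - 6)^2*(d + 4)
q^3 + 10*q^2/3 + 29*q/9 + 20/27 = (q + 1/3)*(q + 4/3)*(q + 5/3)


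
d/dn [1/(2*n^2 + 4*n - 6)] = (-n - 1)/(n^2 + 2*n - 3)^2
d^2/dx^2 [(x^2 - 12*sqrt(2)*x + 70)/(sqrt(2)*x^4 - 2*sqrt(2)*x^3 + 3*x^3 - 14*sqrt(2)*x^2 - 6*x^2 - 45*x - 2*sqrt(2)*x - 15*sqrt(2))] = 2*(6*x^8 - 135*sqrt(2)*x^7 - 12*x^7 + 378*sqrt(2)*x^6 + 869*x^6 - 2880*x^5 + 3816*sqrt(2)*x^5 - 10584*sqrt(2)*x^4 - 10839*x^4 - 33687*sqrt(2)*x^3 + 17958*x^3 + 68070*x^2 + 56970*sqrt(2)*x^2 + 62340*x + 159390*sqrt(2)*x + 7020*sqrt(2) + 129560)/(2*sqrt(2)*x^12 - 12*sqrt(2)*x^11 + 18*x^11 - 108*x^10 - 33*sqrt(2)*x^10 - 531*x^9 + 146*sqrt(2)*x^9 - 66*sqrt(2)*x^8 + 2718*x^8 + 2778*sqrt(2)*x^7 + 6849*x^7 - 13572*x^6 + 8498*sqrt(2)*x^6 - 38886*sqrt(2)*x^5 - 30159*x^5 - 95106*sqrt(2)*x^4 - 81954*x^4 - 203715*x^3 - 44206*sqrt(2)*x^3 - 110385*sqrt(2)*x^2 - 24300*x^2 - 60750*x - 2700*sqrt(2)*x - 6750*sqrt(2))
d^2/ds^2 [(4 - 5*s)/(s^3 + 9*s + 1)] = 6*(-3*(5*s - 4)*(s^2 + 3)^2 + (5*s^2 + s*(5*s - 4) + 15)*(s^3 + 9*s + 1))/(s^3 + 9*s + 1)^3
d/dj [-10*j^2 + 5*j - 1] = 5 - 20*j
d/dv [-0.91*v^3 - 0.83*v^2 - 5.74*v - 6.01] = -2.73*v^2 - 1.66*v - 5.74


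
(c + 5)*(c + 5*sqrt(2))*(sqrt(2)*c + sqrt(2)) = sqrt(2)*c^3 + 6*sqrt(2)*c^2 + 10*c^2 + 5*sqrt(2)*c + 60*c + 50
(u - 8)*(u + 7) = u^2 - u - 56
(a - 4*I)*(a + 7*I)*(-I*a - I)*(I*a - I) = a^4 + 3*I*a^3 + 27*a^2 - 3*I*a - 28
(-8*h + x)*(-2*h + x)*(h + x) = 16*h^3 + 6*h^2*x - 9*h*x^2 + x^3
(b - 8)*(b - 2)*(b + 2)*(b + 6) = b^4 - 2*b^3 - 52*b^2 + 8*b + 192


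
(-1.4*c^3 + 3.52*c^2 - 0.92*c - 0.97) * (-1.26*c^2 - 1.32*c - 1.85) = 1.764*c^5 - 2.5872*c^4 - 0.8972*c^3 - 4.0754*c^2 + 2.9824*c + 1.7945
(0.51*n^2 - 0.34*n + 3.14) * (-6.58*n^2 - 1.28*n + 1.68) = -3.3558*n^4 + 1.5844*n^3 - 19.3692*n^2 - 4.5904*n + 5.2752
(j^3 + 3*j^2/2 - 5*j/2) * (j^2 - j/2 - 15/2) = j^5 + j^4 - 43*j^3/4 - 10*j^2 + 75*j/4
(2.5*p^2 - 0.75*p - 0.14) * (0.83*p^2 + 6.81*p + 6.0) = 2.075*p^4 + 16.4025*p^3 + 9.7763*p^2 - 5.4534*p - 0.84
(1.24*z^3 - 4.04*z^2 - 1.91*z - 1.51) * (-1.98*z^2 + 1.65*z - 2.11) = -2.4552*z^5 + 10.0452*z^4 - 5.5006*z^3 + 8.3627*z^2 + 1.5386*z + 3.1861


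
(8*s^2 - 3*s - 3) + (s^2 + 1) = 9*s^2 - 3*s - 2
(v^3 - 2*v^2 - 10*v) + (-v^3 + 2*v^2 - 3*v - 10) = -13*v - 10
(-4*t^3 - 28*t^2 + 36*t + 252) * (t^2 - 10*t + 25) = -4*t^5 + 12*t^4 + 216*t^3 - 808*t^2 - 1620*t + 6300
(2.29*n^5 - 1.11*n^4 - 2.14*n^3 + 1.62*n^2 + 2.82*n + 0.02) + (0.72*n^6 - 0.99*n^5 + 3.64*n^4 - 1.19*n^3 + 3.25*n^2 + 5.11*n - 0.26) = 0.72*n^6 + 1.3*n^5 + 2.53*n^4 - 3.33*n^3 + 4.87*n^2 + 7.93*n - 0.24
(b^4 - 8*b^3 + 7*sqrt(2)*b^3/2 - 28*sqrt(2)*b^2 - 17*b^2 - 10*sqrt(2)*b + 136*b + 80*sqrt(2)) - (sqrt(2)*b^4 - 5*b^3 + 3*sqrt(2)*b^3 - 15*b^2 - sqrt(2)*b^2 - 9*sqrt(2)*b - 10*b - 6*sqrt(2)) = -sqrt(2)*b^4 + b^4 - 3*b^3 + sqrt(2)*b^3/2 - 27*sqrt(2)*b^2 - 2*b^2 - sqrt(2)*b + 146*b + 86*sqrt(2)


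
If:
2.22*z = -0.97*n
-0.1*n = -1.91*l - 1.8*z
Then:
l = -1.06223349705835*z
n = -2.28865979381443*z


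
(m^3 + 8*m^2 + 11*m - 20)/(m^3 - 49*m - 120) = (m^2 + 3*m - 4)/(m^2 - 5*m - 24)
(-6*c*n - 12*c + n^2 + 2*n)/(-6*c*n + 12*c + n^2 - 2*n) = (n + 2)/(n - 2)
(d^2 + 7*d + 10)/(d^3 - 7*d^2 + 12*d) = (d^2 + 7*d + 10)/(d*(d^2 - 7*d + 12))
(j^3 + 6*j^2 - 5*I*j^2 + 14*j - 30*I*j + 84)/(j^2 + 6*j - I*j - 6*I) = (j^2 - 5*I*j + 14)/(j - I)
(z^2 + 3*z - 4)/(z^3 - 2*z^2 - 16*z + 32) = (z - 1)/(z^2 - 6*z + 8)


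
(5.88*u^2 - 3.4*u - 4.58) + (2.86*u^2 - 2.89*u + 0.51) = 8.74*u^2 - 6.29*u - 4.07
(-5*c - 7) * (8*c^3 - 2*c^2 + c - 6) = -40*c^4 - 46*c^3 + 9*c^2 + 23*c + 42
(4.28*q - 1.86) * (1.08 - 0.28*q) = -1.1984*q^2 + 5.1432*q - 2.0088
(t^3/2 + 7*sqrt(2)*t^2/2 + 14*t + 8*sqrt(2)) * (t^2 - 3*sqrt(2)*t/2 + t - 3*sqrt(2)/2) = t^5/2 + t^4/2 + 11*sqrt(2)*t^4/4 + 7*t^3/2 + 11*sqrt(2)*t^3/4 - 13*sqrt(2)*t^2 + 7*t^2/2 - 24*t - 13*sqrt(2)*t - 24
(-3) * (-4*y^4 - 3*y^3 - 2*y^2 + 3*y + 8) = 12*y^4 + 9*y^3 + 6*y^2 - 9*y - 24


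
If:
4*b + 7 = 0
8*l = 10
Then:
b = -7/4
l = 5/4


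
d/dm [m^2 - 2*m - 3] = 2*m - 2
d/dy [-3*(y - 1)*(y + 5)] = -6*y - 12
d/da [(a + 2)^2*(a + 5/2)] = (a + 2)*(3*a + 7)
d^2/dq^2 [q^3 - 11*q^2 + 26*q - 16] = 6*q - 22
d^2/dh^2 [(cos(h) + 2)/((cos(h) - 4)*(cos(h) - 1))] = (-(1 - cos(2*h))^2/4 + 11*cos(h)/2 + 20*cos(2*h) - 7*cos(3*h)/2 - 103)/((cos(h) - 4)^3*(cos(h) - 1)^2)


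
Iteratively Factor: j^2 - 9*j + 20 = (j - 4)*(j - 5)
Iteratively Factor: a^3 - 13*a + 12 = (a + 4)*(a^2 - 4*a + 3) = (a - 3)*(a + 4)*(a - 1)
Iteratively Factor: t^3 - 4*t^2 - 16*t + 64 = (t - 4)*(t^2 - 16) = (t - 4)^2*(t + 4)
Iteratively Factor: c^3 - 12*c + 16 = (c + 4)*(c^2 - 4*c + 4) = (c - 2)*(c + 4)*(c - 2)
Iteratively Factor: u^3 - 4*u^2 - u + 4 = (u - 4)*(u^2 - 1) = (u - 4)*(u + 1)*(u - 1)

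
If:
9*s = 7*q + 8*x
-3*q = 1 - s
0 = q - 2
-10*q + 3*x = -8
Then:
No Solution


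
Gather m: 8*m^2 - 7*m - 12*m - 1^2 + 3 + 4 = 8*m^2 - 19*m + 6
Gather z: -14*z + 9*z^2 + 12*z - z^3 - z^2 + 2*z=-z^3 + 8*z^2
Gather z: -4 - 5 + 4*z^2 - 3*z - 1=4*z^2 - 3*z - 10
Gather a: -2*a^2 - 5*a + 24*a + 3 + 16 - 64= -2*a^2 + 19*a - 45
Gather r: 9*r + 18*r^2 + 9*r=18*r^2 + 18*r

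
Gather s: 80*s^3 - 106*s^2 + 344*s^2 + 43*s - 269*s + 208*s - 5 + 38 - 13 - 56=80*s^3 + 238*s^2 - 18*s - 36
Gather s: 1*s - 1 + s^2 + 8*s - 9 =s^2 + 9*s - 10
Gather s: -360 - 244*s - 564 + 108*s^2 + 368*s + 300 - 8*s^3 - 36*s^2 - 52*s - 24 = -8*s^3 + 72*s^2 + 72*s - 648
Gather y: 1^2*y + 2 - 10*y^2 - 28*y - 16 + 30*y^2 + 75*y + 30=20*y^2 + 48*y + 16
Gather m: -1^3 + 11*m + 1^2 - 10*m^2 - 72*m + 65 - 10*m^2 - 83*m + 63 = -20*m^2 - 144*m + 128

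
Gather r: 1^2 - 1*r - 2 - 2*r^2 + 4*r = -2*r^2 + 3*r - 1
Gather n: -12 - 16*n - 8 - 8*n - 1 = -24*n - 21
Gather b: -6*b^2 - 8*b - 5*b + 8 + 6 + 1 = -6*b^2 - 13*b + 15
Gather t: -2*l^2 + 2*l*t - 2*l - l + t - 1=-2*l^2 - 3*l + t*(2*l + 1) - 1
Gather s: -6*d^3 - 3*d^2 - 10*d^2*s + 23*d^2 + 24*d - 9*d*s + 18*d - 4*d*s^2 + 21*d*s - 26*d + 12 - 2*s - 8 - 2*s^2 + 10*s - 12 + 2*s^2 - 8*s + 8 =-6*d^3 + 20*d^2 - 4*d*s^2 + 16*d + s*(-10*d^2 + 12*d)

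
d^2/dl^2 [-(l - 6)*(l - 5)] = -2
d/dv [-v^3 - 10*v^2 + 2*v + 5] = -3*v^2 - 20*v + 2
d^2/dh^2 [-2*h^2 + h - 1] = -4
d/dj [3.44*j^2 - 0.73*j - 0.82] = 6.88*j - 0.73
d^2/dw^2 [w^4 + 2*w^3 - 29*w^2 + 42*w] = 12*w^2 + 12*w - 58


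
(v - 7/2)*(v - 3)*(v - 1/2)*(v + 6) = v^4 - v^3 - 113*v^2/4 + 309*v/4 - 63/2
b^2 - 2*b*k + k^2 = (b - k)^2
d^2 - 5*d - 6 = (d - 6)*(d + 1)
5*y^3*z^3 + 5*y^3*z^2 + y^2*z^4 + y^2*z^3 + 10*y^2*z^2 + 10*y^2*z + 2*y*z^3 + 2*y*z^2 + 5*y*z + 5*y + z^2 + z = (5*y + z)*(z + 1)*(y*z + 1)^2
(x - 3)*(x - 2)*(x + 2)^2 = x^4 - x^3 - 10*x^2 + 4*x + 24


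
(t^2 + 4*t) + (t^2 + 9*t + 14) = 2*t^2 + 13*t + 14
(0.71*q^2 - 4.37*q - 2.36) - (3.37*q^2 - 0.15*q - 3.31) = -2.66*q^2 - 4.22*q + 0.95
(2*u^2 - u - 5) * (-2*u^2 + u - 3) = -4*u^4 + 4*u^3 + 3*u^2 - 2*u + 15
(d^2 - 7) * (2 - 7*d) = -7*d^3 + 2*d^2 + 49*d - 14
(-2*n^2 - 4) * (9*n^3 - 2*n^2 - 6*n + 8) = -18*n^5 + 4*n^4 - 24*n^3 - 8*n^2 + 24*n - 32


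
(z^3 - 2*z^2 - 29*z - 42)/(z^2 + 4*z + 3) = (z^2 - 5*z - 14)/(z + 1)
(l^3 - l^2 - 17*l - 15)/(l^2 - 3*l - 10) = (l^2 + 4*l + 3)/(l + 2)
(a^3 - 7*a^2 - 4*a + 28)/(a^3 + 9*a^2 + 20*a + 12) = (a^2 - 9*a + 14)/(a^2 + 7*a + 6)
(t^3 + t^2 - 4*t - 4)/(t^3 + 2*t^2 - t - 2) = (t - 2)/(t - 1)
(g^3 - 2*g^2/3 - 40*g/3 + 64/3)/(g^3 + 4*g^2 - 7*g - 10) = (3*g^2 + 4*g - 32)/(3*(g^2 + 6*g + 5))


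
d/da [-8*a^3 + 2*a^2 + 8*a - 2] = -24*a^2 + 4*a + 8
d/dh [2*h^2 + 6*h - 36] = 4*h + 6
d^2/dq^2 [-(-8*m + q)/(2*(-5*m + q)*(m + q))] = ((-8*m + q)*(m + q)^2 + (-8*m + q)*(5*m - q)^2 + (m + q)^2*(5*m - q) - (m + q)*(5*m - q)^2 + (m + q)*(5*m - q)*(8*m - q))/((m + q)^3*(5*m - q)^3)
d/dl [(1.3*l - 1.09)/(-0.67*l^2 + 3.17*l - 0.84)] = (0.871*l^2 - 1.4606*l + 2.3633)/(0.4489*l^4 - 4.2478*l^3 + 11.1745*l^2 - 5.3256*l + 0.7056)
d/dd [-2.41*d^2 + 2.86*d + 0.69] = 2.86 - 4.82*d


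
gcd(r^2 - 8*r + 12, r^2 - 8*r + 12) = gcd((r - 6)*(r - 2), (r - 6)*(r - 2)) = r^2 - 8*r + 12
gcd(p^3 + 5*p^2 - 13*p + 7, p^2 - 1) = p - 1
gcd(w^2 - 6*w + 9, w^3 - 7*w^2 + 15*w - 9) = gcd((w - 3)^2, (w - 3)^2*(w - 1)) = w^2 - 6*w + 9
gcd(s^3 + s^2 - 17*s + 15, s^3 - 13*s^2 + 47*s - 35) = s - 1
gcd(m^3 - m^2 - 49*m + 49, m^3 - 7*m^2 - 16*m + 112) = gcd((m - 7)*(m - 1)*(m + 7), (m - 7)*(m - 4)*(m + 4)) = m - 7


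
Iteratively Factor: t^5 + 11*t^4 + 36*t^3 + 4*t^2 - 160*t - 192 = (t + 2)*(t^4 + 9*t^3 + 18*t^2 - 32*t - 96) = (t + 2)*(t + 3)*(t^3 + 6*t^2 - 32) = (t + 2)*(t + 3)*(t + 4)*(t^2 + 2*t - 8) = (t - 2)*(t + 2)*(t + 3)*(t + 4)*(t + 4)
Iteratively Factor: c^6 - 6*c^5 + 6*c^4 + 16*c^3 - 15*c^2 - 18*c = (c - 3)*(c^5 - 3*c^4 - 3*c^3 + 7*c^2 + 6*c) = (c - 3)^2*(c^4 - 3*c^2 - 2*c) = c*(c - 3)^2*(c^3 - 3*c - 2) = c*(c - 3)^2*(c + 1)*(c^2 - c - 2) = c*(c - 3)^2*(c - 2)*(c + 1)*(c + 1)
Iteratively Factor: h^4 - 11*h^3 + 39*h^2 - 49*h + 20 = (h - 5)*(h^3 - 6*h^2 + 9*h - 4) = (h - 5)*(h - 1)*(h^2 - 5*h + 4) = (h - 5)*(h - 4)*(h - 1)*(h - 1)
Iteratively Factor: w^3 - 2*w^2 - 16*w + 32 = (w + 4)*(w^2 - 6*w + 8) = (w - 2)*(w + 4)*(w - 4)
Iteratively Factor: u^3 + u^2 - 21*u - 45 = (u + 3)*(u^2 - 2*u - 15) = (u + 3)^2*(u - 5)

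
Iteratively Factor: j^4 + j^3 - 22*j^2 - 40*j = (j + 2)*(j^3 - j^2 - 20*j) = (j - 5)*(j + 2)*(j^2 + 4*j) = j*(j - 5)*(j + 2)*(j + 4)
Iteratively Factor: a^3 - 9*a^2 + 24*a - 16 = (a - 4)*(a^2 - 5*a + 4) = (a - 4)^2*(a - 1)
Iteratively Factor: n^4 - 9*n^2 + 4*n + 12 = (n + 3)*(n^3 - 3*n^2 + 4) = (n + 1)*(n + 3)*(n^2 - 4*n + 4) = (n - 2)*(n + 1)*(n + 3)*(n - 2)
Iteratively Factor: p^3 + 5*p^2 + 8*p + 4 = (p + 2)*(p^2 + 3*p + 2) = (p + 1)*(p + 2)*(p + 2)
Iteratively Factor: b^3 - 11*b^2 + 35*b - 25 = (b - 5)*(b^2 - 6*b + 5) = (b - 5)*(b - 1)*(b - 5)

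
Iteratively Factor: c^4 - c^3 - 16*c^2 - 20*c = (c + 2)*(c^3 - 3*c^2 - 10*c) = (c - 5)*(c + 2)*(c^2 + 2*c) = c*(c - 5)*(c + 2)*(c + 2)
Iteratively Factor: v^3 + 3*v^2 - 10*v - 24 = (v + 4)*(v^2 - v - 6) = (v - 3)*(v + 4)*(v + 2)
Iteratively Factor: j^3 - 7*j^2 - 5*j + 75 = (j - 5)*(j^2 - 2*j - 15) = (j - 5)*(j + 3)*(j - 5)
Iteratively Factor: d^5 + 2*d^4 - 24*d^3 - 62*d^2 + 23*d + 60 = (d - 5)*(d^4 + 7*d^3 + 11*d^2 - 7*d - 12) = (d - 5)*(d + 1)*(d^3 + 6*d^2 + 5*d - 12) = (d - 5)*(d - 1)*(d + 1)*(d^2 + 7*d + 12) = (d - 5)*(d - 1)*(d + 1)*(d + 3)*(d + 4)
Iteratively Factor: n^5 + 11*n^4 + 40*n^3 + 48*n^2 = (n)*(n^4 + 11*n^3 + 40*n^2 + 48*n) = n*(n + 3)*(n^3 + 8*n^2 + 16*n) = n*(n + 3)*(n + 4)*(n^2 + 4*n) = n^2*(n + 3)*(n + 4)*(n + 4)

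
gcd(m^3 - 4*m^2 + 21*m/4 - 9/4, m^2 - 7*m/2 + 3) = m - 3/2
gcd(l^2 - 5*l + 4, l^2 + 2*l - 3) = l - 1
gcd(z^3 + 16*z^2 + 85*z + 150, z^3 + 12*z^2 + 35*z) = z + 5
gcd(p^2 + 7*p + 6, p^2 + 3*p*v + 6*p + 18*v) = p + 6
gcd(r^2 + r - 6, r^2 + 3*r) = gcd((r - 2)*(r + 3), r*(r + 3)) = r + 3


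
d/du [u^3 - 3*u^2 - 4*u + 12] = 3*u^2 - 6*u - 4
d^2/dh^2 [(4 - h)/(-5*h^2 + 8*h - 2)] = 2*((28 - 15*h)*(5*h^2 - 8*h + 2) + 4*(h - 4)*(5*h - 4)^2)/(5*h^2 - 8*h + 2)^3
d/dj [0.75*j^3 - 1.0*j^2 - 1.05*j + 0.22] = 2.25*j^2 - 2.0*j - 1.05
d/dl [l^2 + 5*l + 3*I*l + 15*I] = 2*l + 5 + 3*I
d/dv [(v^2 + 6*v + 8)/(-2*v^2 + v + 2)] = (13*v^2 + 36*v + 4)/(4*v^4 - 4*v^3 - 7*v^2 + 4*v + 4)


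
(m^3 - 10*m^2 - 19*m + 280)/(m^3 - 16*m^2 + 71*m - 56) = (m + 5)/(m - 1)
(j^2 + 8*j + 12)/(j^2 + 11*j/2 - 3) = 2*(j + 2)/(2*j - 1)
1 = 1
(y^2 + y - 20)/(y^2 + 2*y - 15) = (y - 4)/(y - 3)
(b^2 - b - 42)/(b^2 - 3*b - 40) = (-b^2 + b + 42)/(-b^2 + 3*b + 40)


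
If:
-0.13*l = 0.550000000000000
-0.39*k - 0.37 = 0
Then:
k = -0.95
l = -4.23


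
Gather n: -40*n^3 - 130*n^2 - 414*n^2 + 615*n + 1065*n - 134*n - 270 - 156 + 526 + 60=-40*n^3 - 544*n^2 + 1546*n + 160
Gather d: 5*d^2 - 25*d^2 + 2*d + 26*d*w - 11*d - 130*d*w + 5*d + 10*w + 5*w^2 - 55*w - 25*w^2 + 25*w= -20*d^2 + d*(-104*w - 4) - 20*w^2 - 20*w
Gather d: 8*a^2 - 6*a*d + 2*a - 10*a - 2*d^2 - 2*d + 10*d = 8*a^2 - 8*a - 2*d^2 + d*(8 - 6*a)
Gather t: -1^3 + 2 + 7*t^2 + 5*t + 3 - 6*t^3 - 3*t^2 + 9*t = -6*t^3 + 4*t^2 + 14*t + 4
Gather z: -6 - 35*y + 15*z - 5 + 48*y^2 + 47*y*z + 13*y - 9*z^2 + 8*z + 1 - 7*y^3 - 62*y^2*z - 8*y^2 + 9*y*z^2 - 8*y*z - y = -7*y^3 + 40*y^2 - 23*y + z^2*(9*y - 9) + z*(-62*y^2 + 39*y + 23) - 10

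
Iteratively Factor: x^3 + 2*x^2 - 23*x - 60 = (x + 3)*(x^2 - x - 20) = (x + 3)*(x + 4)*(x - 5)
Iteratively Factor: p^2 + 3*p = (p)*(p + 3)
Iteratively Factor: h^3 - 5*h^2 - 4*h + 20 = (h + 2)*(h^2 - 7*h + 10) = (h - 2)*(h + 2)*(h - 5)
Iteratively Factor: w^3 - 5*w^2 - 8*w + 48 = (w - 4)*(w^2 - w - 12) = (w - 4)^2*(w + 3)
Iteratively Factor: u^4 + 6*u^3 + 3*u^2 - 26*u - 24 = (u + 1)*(u^3 + 5*u^2 - 2*u - 24) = (u + 1)*(u + 4)*(u^2 + u - 6) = (u - 2)*(u + 1)*(u + 4)*(u + 3)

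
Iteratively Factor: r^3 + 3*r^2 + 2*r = (r + 2)*(r^2 + r) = r*(r + 2)*(r + 1)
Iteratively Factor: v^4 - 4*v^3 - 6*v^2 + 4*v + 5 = (v - 5)*(v^3 + v^2 - v - 1) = (v - 5)*(v - 1)*(v^2 + 2*v + 1) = (v - 5)*(v - 1)*(v + 1)*(v + 1)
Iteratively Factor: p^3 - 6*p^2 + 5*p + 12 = (p - 3)*(p^2 - 3*p - 4) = (p - 4)*(p - 3)*(p + 1)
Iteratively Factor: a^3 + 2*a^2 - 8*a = (a - 2)*(a^2 + 4*a) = a*(a - 2)*(a + 4)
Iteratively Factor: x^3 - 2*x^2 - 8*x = (x - 4)*(x^2 + 2*x) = x*(x - 4)*(x + 2)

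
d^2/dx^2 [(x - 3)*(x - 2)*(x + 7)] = 6*x + 4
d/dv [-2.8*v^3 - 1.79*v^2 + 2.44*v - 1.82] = -8.4*v^2 - 3.58*v + 2.44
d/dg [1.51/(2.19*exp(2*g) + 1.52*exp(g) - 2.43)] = (-6.6138*exp(g) - 2.2952)*exp(g)/(2.19*exp(2*g) + 1.52*exp(g) - 2.43)^2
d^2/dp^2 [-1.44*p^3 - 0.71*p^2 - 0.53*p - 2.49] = -8.64*p - 1.42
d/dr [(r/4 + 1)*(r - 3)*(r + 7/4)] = 3*r^2/4 + 11*r/8 - 41/16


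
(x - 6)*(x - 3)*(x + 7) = x^3 - 2*x^2 - 45*x + 126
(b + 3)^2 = b^2 + 6*b + 9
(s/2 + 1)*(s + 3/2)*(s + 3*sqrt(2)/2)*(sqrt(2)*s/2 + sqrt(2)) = sqrt(2)*s^4/4 + 3*s^3/4 + 11*sqrt(2)*s^3/8 + 5*sqrt(2)*s^2/2 + 33*s^2/8 + 3*sqrt(2)*s/2 + 15*s/2 + 9/2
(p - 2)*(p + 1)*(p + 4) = p^3 + 3*p^2 - 6*p - 8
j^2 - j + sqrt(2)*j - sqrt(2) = (j - 1)*(j + sqrt(2))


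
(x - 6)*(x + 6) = x^2 - 36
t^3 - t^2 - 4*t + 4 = (t - 2)*(t - 1)*(t + 2)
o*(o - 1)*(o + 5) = o^3 + 4*o^2 - 5*o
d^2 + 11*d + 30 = (d + 5)*(d + 6)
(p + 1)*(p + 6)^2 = p^3 + 13*p^2 + 48*p + 36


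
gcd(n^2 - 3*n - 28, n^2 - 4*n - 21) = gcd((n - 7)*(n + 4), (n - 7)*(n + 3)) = n - 7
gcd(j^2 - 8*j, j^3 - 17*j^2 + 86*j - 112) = j - 8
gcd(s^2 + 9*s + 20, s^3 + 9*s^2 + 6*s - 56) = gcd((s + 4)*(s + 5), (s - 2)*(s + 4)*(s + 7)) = s + 4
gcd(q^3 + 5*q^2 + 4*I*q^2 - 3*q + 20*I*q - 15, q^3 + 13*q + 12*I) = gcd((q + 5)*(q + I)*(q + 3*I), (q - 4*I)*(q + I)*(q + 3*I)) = q^2 + 4*I*q - 3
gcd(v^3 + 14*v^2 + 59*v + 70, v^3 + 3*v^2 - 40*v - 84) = v^2 + 9*v + 14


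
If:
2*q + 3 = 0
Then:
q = -3/2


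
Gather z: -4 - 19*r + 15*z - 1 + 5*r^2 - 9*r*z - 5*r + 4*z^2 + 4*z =5*r^2 - 24*r + 4*z^2 + z*(19 - 9*r) - 5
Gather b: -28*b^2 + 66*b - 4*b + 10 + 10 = -28*b^2 + 62*b + 20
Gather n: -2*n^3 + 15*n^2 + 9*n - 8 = -2*n^3 + 15*n^2 + 9*n - 8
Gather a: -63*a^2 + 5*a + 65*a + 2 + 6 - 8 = -63*a^2 + 70*a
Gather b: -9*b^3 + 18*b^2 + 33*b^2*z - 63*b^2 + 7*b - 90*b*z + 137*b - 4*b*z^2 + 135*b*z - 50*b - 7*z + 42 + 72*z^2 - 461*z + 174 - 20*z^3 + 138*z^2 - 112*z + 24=-9*b^3 + b^2*(33*z - 45) + b*(-4*z^2 + 45*z + 94) - 20*z^3 + 210*z^2 - 580*z + 240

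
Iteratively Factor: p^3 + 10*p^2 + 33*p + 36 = (p + 3)*(p^2 + 7*p + 12) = (p + 3)*(p + 4)*(p + 3)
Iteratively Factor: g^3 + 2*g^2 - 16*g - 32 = (g - 4)*(g^2 + 6*g + 8) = (g - 4)*(g + 2)*(g + 4)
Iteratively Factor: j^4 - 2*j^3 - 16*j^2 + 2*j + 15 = (j + 1)*(j^3 - 3*j^2 - 13*j + 15) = (j - 1)*(j + 1)*(j^2 - 2*j - 15) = (j - 1)*(j + 1)*(j + 3)*(j - 5)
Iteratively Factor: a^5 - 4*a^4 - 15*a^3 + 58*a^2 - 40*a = (a - 1)*(a^4 - 3*a^3 - 18*a^2 + 40*a) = a*(a - 1)*(a^3 - 3*a^2 - 18*a + 40) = a*(a - 5)*(a - 1)*(a^2 + 2*a - 8) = a*(a - 5)*(a - 1)*(a + 4)*(a - 2)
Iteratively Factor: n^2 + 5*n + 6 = (n + 3)*(n + 2)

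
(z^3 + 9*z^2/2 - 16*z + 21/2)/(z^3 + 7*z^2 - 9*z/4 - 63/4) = 2*(z - 1)/(2*z + 3)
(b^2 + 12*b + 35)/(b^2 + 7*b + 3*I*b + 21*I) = (b + 5)/(b + 3*I)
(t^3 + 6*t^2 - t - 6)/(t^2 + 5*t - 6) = t + 1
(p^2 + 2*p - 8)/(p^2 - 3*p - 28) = (p - 2)/(p - 7)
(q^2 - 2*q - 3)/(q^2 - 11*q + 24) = (q + 1)/(q - 8)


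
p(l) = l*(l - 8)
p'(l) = 2*l - 8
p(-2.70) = 28.89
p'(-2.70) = -13.40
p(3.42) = -15.66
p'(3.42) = -1.16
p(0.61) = -4.51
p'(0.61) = -6.78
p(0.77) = -5.57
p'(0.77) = -6.46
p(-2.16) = 21.95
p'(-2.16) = -12.32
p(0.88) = -6.27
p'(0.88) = -6.24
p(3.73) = -15.93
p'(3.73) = -0.54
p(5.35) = -14.18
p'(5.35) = 2.70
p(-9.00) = 153.00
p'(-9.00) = -26.00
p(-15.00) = 345.00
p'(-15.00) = -38.00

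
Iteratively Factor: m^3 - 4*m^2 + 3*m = (m - 3)*(m^2 - m) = m*(m - 3)*(m - 1)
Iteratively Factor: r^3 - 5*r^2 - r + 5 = (r - 1)*(r^2 - 4*r - 5) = (r - 1)*(r + 1)*(r - 5)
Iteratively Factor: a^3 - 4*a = (a - 2)*(a^2 + 2*a) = a*(a - 2)*(a + 2)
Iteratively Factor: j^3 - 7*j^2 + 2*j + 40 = (j + 2)*(j^2 - 9*j + 20) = (j - 4)*(j + 2)*(j - 5)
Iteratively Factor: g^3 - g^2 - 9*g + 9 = (g - 3)*(g^2 + 2*g - 3) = (g - 3)*(g + 3)*(g - 1)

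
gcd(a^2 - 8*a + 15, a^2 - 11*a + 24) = a - 3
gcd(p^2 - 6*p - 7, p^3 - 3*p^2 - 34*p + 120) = 1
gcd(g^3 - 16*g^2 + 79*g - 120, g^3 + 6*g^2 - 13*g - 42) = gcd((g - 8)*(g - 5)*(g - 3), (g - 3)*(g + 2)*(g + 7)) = g - 3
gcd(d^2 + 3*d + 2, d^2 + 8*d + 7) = d + 1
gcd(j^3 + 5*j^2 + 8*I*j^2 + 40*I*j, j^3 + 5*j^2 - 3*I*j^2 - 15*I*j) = j^2 + 5*j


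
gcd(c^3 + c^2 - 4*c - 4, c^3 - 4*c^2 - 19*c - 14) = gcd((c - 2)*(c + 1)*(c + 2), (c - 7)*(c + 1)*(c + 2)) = c^2 + 3*c + 2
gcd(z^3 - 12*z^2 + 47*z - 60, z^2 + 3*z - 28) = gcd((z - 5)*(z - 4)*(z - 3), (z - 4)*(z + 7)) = z - 4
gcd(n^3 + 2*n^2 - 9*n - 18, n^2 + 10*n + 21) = n + 3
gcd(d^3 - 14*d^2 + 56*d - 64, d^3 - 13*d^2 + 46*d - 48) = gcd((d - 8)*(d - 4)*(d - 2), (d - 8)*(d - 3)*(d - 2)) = d^2 - 10*d + 16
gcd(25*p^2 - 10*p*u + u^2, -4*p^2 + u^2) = 1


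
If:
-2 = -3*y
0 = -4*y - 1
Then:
No Solution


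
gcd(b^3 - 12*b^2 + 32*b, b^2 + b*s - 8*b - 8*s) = b - 8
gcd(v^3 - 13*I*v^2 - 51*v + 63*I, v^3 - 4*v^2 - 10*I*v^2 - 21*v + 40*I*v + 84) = v^2 - 10*I*v - 21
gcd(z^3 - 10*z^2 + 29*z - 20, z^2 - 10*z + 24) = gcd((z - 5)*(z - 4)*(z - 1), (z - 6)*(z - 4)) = z - 4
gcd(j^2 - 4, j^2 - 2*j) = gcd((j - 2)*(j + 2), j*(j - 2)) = j - 2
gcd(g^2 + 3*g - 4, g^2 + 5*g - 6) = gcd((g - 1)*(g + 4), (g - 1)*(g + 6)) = g - 1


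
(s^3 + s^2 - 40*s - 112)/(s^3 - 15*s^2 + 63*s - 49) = (s^2 + 8*s + 16)/(s^2 - 8*s + 7)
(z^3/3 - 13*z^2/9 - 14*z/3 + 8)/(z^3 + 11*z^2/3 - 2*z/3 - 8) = (z - 6)/(3*(z + 2))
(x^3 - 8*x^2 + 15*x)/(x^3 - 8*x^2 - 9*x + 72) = x*(x - 5)/(x^2 - 5*x - 24)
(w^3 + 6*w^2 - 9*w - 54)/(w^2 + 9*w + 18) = w - 3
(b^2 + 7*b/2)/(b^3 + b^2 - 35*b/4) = 2/(2*b - 5)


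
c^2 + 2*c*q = c*(c + 2*q)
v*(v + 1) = v^2 + v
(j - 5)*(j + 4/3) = j^2 - 11*j/3 - 20/3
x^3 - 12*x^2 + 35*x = x*(x - 7)*(x - 5)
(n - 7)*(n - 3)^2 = n^3 - 13*n^2 + 51*n - 63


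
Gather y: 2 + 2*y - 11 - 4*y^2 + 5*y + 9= -4*y^2 + 7*y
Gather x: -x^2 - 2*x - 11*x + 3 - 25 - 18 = -x^2 - 13*x - 40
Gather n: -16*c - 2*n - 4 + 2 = -16*c - 2*n - 2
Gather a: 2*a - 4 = 2*a - 4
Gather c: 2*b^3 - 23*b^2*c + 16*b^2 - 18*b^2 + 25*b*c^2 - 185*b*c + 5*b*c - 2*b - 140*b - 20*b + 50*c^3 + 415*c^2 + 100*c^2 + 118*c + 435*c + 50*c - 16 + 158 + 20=2*b^3 - 2*b^2 - 162*b + 50*c^3 + c^2*(25*b + 515) + c*(-23*b^2 - 180*b + 603) + 162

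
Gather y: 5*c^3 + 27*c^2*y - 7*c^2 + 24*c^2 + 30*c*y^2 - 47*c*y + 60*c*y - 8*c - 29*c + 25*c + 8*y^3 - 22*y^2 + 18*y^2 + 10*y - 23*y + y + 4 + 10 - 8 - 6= 5*c^3 + 17*c^2 - 12*c + 8*y^3 + y^2*(30*c - 4) + y*(27*c^2 + 13*c - 12)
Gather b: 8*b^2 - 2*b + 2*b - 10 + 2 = 8*b^2 - 8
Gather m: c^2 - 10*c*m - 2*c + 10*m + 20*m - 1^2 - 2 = c^2 - 2*c + m*(30 - 10*c) - 3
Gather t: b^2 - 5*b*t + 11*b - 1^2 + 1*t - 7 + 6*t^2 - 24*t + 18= b^2 + 11*b + 6*t^2 + t*(-5*b - 23) + 10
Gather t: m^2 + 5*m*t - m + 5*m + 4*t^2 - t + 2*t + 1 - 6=m^2 + 4*m + 4*t^2 + t*(5*m + 1) - 5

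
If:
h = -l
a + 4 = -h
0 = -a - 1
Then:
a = -1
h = -3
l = 3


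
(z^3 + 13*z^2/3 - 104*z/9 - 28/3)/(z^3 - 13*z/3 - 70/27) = 3*(z + 6)/(3*z + 5)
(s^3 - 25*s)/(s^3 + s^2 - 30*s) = (s + 5)/(s + 6)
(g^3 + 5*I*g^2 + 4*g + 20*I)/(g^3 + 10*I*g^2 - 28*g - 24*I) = (g^2 + 3*I*g + 10)/(g^2 + 8*I*g - 12)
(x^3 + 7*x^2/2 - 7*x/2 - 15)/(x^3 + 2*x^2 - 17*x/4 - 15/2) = 2*(x + 3)/(2*x + 3)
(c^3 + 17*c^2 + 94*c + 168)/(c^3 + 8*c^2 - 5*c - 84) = (c + 6)/(c - 3)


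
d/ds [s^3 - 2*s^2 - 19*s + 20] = 3*s^2 - 4*s - 19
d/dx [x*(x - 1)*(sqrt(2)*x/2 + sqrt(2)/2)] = sqrt(2)*(3*x^2 - 1)/2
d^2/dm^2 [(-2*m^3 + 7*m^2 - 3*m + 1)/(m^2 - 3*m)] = 6*(m^2 - 3*m + 3)/(m^3*(m^3 - 9*m^2 + 27*m - 27))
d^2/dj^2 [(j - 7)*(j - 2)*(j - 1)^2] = 12*j^2 - 66*j + 66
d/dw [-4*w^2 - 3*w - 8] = -8*w - 3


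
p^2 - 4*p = p*(p - 4)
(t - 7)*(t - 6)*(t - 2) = t^3 - 15*t^2 + 68*t - 84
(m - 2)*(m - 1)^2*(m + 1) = m^4 - 3*m^3 + m^2 + 3*m - 2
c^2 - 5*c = c*(c - 5)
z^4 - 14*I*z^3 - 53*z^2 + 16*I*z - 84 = (z - 7*I)*(z - 6*I)*(z - 2*I)*(z + I)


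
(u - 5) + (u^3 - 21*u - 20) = u^3 - 20*u - 25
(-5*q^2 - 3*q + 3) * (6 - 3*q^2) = 15*q^4 + 9*q^3 - 39*q^2 - 18*q + 18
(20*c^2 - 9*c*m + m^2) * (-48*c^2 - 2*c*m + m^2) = -960*c^4 + 392*c^3*m - 10*c^2*m^2 - 11*c*m^3 + m^4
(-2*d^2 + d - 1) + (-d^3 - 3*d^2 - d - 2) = -d^3 - 5*d^2 - 3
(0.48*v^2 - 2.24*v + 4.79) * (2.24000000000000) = 1.0752*v^2 - 5.0176*v + 10.7296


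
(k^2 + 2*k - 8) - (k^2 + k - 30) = k + 22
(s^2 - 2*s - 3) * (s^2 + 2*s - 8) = s^4 - 15*s^2 + 10*s + 24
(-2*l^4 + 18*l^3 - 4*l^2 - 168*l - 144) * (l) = -2*l^5 + 18*l^4 - 4*l^3 - 168*l^2 - 144*l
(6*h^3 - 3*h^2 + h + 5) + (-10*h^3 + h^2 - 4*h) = -4*h^3 - 2*h^2 - 3*h + 5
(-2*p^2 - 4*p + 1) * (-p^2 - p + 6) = 2*p^4 + 6*p^3 - 9*p^2 - 25*p + 6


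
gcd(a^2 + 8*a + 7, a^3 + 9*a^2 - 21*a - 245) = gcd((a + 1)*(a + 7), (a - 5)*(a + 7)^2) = a + 7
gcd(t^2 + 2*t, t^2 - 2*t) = t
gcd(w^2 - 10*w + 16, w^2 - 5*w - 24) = w - 8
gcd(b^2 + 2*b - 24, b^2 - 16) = b - 4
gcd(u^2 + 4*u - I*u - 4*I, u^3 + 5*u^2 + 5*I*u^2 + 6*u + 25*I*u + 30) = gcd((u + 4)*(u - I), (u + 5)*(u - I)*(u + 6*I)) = u - I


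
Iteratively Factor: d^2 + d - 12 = (d - 3)*(d + 4)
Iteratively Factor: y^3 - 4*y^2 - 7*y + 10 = (y - 5)*(y^2 + y - 2) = (y - 5)*(y + 2)*(y - 1)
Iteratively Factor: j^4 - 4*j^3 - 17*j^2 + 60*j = (j - 5)*(j^3 + j^2 - 12*j) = (j - 5)*(j - 3)*(j^2 + 4*j) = (j - 5)*(j - 3)*(j + 4)*(j)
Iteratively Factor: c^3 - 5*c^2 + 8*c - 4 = (c - 2)*(c^2 - 3*c + 2) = (c - 2)^2*(c - 1)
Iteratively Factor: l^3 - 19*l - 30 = (l + 2)*(l^2 - 2*l - 15) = (l + 2)*(l + 3)*(l - 5)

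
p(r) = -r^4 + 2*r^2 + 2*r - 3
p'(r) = -4*r^3 + 4*r + 2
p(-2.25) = -23.00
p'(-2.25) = 38.56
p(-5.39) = -799.70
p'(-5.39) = 606.80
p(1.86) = -4.33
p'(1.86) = -16.30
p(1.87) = -4.49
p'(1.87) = -16.68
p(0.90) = -0.24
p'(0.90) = 2.68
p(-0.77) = -3.71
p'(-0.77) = 0.75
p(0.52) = -1.49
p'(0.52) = 3.52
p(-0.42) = -3.52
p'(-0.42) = 0.62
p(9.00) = -6384.00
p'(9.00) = -2878.00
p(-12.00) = -20475.00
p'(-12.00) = 6866.00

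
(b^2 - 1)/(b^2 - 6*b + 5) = (b + 1)/(b - 5)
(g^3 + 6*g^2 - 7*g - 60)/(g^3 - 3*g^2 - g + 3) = (g^2 + 9*g + 20)/(g^2 - 1)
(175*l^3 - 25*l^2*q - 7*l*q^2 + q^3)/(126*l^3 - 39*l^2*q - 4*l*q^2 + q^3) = (-25*l^2 + q^2)/(-18*l^2 + 3*l*q + q^2)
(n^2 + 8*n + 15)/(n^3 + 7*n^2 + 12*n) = (n + 5)/(n*(n + 4))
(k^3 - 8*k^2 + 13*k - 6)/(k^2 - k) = k - 7 + 6/k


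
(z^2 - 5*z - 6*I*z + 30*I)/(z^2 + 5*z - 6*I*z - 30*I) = (z - 5)/(z + 5)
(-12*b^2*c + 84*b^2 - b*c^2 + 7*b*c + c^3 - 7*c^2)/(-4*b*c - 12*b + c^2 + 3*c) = (3*b*c - 21*b + c^2 - 7*c)/(c + 3)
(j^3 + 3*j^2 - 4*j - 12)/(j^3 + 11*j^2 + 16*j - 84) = (j^2 + 5*j + 6)/(j^2 + 13*j + 42)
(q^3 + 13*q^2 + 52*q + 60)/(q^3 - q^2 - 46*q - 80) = (q + 6)/(q - 8)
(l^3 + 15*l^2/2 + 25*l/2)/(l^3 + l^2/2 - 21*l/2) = (2*l^2 + 15*l + 25)/(2*l^2 + l - 21)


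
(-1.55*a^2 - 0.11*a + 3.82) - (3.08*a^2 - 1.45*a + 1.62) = -4.63*a^2 + 1.34*a + 2.2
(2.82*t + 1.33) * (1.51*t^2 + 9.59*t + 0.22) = 4.2582*t^3 + 29.0521*t^2 + 13.3751*t + 0.2926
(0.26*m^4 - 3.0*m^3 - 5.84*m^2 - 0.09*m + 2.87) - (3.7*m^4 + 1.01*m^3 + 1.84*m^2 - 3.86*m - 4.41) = -3.44*m^4 - 4.01*m^3 - 7.68*m^2 + 3.77*m + 7.28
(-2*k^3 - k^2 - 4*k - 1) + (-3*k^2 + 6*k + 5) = -2*k^3 - 4*k^2 + 2*k + 4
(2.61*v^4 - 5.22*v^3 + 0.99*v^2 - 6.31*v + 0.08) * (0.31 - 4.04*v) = -10.5444*v^5 + 21.8979*v^4 - 5.6178*v^3 + 25.7993*v^2 - 2.2793*v + 0.0248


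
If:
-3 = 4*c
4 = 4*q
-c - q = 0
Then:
No Solution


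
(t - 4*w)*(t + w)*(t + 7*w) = t^3 + 4*t^2*w - 25*t*w^2 - 28*w^3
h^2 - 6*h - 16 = (h - 8)*(h + 2)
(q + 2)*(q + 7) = q^2 + 9*q + 14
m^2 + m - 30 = (m - 5)*(m + 6)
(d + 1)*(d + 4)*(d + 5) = d^3 + 10*d^2 + 29*d + 20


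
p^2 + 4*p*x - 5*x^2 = (p - x)*(p + 5*x)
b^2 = b^2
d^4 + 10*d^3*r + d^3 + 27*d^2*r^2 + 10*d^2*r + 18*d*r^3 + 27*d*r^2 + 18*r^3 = (d + 1)*(d + r)*(d + 3*r)*(d + 6*r)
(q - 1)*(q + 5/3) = q^2 + 2*q/3 - 5/3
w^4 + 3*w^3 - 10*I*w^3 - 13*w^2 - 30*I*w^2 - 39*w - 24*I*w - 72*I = (w + 3)*(w - 8*I)*(w - 3*I)*(w + I)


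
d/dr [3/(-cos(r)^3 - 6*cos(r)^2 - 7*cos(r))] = 3*(3*sin(r)^2 - 12*cos(r) - 10)*sin(r)/((cos(r)^2 + 6*cos(r) + 7)^2*cos(r)^2)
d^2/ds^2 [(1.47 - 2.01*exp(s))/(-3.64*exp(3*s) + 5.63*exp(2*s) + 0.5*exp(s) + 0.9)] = (106.526784*exp(6*s) - 298.866204*exp(5*s) + 409.718613*exp(4*s) - 101.083242*exp(3*s) - 116.86365*exp(2*s) + 28.52196*exp(s) + 2.2896)*exp(s)/(48.228544*exp(9*s) - 223.785744*exp(8*s) + 326.255748*exp(7*s) - 152.747867*exp(6*s) + 65.84793*exp(5*s) - 79.97613*exp(4*s) - 6.4808*exp(3*s) - 14.3559*exp(2*s) - 1.215*exp(s) - 0.729)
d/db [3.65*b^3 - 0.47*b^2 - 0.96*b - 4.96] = 10.95*b^2 - 0.94*b - 0.96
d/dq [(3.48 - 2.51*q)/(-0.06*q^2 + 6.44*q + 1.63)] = (-0.1506*q^2 + 0.4176*q - 26.5025)/(0.0036*q^4 - 0.7728*q^3 + 41.278*q^2 + 20.9944*q + 2.6569)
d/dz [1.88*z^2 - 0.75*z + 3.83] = 3.76*z - 0.75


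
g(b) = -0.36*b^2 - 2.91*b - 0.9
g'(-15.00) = 7.89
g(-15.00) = -38.25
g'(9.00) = -9.39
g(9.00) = -56.25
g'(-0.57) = -2.50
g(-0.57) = 0.64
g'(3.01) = -5.08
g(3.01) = -12.92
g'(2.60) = -4.78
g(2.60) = -10.90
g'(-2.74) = -0.94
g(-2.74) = 4.37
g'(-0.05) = -2.87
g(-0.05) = -0.76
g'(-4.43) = 0.28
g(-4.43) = 4.93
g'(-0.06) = -2.87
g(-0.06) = -0.73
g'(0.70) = -3.41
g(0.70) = -3.11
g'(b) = -0.72*b - 2.91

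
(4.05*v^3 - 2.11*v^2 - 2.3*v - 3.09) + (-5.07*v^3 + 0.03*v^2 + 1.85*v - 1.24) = -1.02*v^3 - 2.08*v^2 - 0.45*v - 4.33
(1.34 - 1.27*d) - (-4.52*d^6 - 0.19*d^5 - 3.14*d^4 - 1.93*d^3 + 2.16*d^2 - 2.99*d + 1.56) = 4.52*d^6 + 0.19*d^5 + 3.14*d^4 + 1.93*d^3 - 2.16*d^2 + 1.72*d - 0.22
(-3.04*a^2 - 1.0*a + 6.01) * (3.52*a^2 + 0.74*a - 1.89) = -10.7008*a^4 - 5.7696*a^3 + 26.1608*a^2 + 6.3374*a - 11.3589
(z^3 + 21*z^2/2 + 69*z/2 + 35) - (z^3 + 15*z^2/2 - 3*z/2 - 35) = 3*z^2 + 36*z + 70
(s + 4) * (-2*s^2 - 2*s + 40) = -2*s^3 - 10*s^2 + 32*s + 160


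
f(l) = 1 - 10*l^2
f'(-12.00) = 240.00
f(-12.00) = -1439.00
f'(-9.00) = 180.00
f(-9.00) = -809.00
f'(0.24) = -4.80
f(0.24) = 0.42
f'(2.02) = -40.40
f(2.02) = -39.80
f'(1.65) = -33.00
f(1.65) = -26.22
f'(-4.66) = 93.20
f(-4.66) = -216.16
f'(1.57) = -31.40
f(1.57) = -23.65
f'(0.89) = -17.80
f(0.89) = -6.92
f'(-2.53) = 50.60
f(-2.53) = -63.01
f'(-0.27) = 5.40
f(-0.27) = 0.27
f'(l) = -20*l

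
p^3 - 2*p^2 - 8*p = p*(p - 4)*(p + 2)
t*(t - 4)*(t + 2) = t^3 - 2*t^2 - 8*t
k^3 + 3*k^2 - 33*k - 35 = (k - 5)*(k + 1)*(k + 7)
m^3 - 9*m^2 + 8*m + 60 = (m - 6)*(m - 5)*(m + 2)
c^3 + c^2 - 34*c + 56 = (c - 4)*(c - 2)*(c + 7)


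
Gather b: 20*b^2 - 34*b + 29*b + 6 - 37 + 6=20*b^2 - 5*b - 25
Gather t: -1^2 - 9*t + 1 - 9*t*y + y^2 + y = t*(-9*y - 9) + y^2 + y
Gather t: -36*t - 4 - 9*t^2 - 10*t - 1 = -9*t^2 - 46*t - 5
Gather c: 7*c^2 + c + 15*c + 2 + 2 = 7*c^2 + 16*c + 4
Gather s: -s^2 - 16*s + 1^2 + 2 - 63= -s^2 - 16*s - 60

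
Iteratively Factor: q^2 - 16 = (q + 4)*(q - 4)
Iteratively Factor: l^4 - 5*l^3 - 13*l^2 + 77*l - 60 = (l - 5)*(l^3 - 13*l + 12) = (l - 5)*(l + 4)*(l^2 - 4*l + 3) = (l - 5)*(l - 3)*(l + 4)*(l - 1)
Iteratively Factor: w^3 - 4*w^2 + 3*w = (w - 3)*(w^2 - w) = w*(w - 3)*(w - 1)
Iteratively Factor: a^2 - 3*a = (a)*(a - 3)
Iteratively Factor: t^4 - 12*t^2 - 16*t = (t)*(t^3 - 12*t - 16) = t*(t + 2)*(t^2 - 2*t - 8) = t*(t + 2)^2*(t - 4)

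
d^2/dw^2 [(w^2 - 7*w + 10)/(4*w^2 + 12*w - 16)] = (-5*w^3 + 21*w^2 + 3*w + 31)/(w^6 + 9*w^5 + 15*w^4 - 45*w^3 - 60*w^2 + 144*w - 64)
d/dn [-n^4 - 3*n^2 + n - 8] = -4*n^3 - 6*n + 1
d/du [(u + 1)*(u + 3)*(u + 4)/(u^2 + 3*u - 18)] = (u^4 + 6*u^3 - 49*u^2 - 312*u - 378)/(u^4 + 6*u^3 - 27*u^2 - 108*u + 324)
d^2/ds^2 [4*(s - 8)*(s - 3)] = 8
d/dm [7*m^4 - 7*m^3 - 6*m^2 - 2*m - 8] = 28*m^3 - 21*m^2 - 12*m - 2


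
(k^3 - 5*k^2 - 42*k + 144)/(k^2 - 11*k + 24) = k + 6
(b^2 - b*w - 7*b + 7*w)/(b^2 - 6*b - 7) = (b - w)/(b + 1)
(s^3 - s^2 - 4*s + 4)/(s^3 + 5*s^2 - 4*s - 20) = (s - 1)/(s + 5)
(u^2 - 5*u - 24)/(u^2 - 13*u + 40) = (u + 3)/(u - 5)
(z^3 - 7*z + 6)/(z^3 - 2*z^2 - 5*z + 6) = (z^2 + z - 6)/(z^2 - z - 6)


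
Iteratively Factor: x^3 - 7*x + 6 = (x - 1)*(x^2 + x - 6) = (x - 2)*(x - 1)*(x + 3)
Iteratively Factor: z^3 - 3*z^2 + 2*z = (z - 1)*(z^2 - 2*z) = z*(z - 1)*(z - 2)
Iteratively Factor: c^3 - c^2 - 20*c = (c)*(c^2 - c - 20) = c*(c - 5)*(c + 4)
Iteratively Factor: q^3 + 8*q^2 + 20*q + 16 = (q + 2)*(q^2 + 6*q + 8) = (q + 2)*(q + 4)*(q + 2)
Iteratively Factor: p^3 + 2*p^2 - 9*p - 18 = (p + 3)*(p^2 - p - 6) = (p + 2)*(p + 3)*(p - 3)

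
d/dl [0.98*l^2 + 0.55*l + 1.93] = 1.96*l + 0.55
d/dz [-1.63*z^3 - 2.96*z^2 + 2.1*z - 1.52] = -4.89*z^2 - 5.92*z + 2.1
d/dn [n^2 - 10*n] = 2*n - 10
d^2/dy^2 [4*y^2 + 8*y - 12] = 8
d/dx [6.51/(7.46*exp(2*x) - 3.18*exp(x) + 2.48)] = (20.7018 - 97.1292*exp(x))*exp(x)/(7.46*exp(2*x) - 3.18*exp(x) + 2.48)^2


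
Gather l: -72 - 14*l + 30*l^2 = 30*l^2 - 14*l - 72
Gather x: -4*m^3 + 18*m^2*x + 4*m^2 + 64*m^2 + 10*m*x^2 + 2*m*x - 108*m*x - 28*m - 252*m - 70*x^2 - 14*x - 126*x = -4*m^3 + 68*m^2 - 280*m + x^2*(10*m - 70) + x*(18*m^2 - 106*m - 140)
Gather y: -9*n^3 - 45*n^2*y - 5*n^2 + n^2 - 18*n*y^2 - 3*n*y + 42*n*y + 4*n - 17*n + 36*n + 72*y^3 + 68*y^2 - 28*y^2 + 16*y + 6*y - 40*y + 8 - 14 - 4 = -9*n^3 - 4*n^2 + 23*n + 72*y^3 + y^2*(40 - 18*n) + y*(-45*n^2 + 39*n - 18) - 10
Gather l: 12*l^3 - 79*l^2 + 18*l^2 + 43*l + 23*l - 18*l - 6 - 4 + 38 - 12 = 12*l^3 - 61*l^2 + 48*l + 16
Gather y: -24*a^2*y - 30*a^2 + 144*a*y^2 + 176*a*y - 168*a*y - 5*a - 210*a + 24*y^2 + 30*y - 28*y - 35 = -30*a^2 - 215*a + y^2*(144*a + 24) + y*(-24*a^2 + 8*a + 2) - 35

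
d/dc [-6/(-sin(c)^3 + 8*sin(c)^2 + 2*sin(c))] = 6*(-3*cos(c) + 16/tan(c) + 2*cos(c)/sin(c)^2)/(sin(c)^2 - 8*sin(c) - 2)^2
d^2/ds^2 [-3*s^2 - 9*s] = -6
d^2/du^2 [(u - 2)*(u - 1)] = 2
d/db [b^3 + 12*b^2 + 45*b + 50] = 3*b^2 + 24*b + 45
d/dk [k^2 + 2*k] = 2*k + 2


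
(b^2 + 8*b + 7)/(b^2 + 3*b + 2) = (b + 7)/(b + 2)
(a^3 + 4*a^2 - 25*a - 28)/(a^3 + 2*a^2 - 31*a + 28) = (a + 1)/(a - 1)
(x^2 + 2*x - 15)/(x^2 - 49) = (x^2 + 2*x - 15)/(x^2 - 49)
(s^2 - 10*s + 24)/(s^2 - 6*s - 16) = (-s^2 + 10*s - 24)/(-s^2 + 6*s + 16)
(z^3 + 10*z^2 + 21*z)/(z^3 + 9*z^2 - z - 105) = z*(z + 3)/(z^2 + 2*z - 15)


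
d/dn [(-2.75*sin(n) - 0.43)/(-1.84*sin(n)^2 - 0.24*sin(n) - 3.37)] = (-5.06*sin(n)^2 - 1.5824*sin(n) + 9.1643)*cos(n)/(3.3856*sin(n)^4 + 0.8832*sin(n)^3 + 12.4592*sin(n)^2 + 1.6176*sin(n) + 11.3569)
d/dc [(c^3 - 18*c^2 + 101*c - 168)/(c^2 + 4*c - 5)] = (c^4 + 8*c^3 - 188*c^2 + 516*c + 167)/(c^4 + 8*c^3 + 6*c^2 - 40*c + 25)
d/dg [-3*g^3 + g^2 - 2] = g*(2 - 9*g)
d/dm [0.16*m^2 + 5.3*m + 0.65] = 0.32*m + 5.3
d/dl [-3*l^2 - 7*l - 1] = -6*l - 7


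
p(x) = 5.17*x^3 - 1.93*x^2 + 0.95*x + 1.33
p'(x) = 15.51*x^2 - 3.86*x + 0.95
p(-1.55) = -24.03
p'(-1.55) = 44.20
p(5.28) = 713.55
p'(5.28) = 412.96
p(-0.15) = 1.13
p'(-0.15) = 1.88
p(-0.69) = -1.94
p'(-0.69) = 11.00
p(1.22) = 9.00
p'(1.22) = 19.33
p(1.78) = 26.06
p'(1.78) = 43.22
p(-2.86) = -138.12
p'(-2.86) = 138.86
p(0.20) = 1.48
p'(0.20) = 0.80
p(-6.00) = -1190.57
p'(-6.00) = 582.47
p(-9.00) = -3932.48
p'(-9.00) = 1292.00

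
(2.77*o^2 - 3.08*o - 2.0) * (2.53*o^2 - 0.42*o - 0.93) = 7.0081*o^4 - 8.9558*o^3 - 6.3425*o^2 + 3.7044*o + 1.86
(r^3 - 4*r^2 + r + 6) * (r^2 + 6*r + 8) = r^5 + 2*r^4 - 15*r^3 - 20*r^2 + 44*r + 48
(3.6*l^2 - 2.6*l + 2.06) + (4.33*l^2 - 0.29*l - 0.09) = 7.93*l^2 - 2.89*l + 1.97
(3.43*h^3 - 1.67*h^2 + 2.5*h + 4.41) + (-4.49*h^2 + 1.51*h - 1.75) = 3.43*h^3 - 6.16*h^2 + 4.01*h + 2.66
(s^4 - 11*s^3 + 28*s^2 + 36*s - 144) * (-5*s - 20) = -5*s^5 + 35*s^4 + 80*s^3 - 740*s^2 + 2880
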